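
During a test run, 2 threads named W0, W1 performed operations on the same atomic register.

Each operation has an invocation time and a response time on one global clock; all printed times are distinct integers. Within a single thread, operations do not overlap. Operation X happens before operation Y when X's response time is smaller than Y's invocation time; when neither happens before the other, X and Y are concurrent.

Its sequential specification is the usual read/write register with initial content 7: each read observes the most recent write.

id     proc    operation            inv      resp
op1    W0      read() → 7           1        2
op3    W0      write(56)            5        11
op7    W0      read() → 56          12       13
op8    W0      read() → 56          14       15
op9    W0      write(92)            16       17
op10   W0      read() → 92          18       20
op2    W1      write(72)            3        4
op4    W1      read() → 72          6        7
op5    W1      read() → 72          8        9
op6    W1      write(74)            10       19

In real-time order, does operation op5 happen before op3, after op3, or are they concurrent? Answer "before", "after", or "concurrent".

concurrent

op5 spans [8,9], op3 spans [5,11]
the intervals overlap in both directions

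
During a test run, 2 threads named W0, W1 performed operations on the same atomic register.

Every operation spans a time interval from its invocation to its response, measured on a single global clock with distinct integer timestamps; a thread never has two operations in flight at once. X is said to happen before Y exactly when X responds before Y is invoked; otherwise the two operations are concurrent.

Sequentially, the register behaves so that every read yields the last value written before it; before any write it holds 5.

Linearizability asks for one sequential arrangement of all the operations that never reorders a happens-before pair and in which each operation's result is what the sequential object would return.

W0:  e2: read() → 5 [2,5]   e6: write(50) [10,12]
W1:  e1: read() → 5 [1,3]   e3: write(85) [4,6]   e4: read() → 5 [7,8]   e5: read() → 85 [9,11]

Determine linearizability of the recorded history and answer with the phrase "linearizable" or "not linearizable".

events 1..7 are fine; event 8 — the response of e4 at time 8 — makes the prefix non-linearizable
the 4 completed operations admit 3 real-time orders; each fails the atomic register replay
one such order, e1, e2, e3, e4, breaks at step 4 where e4 read() → 5 is illegal
one such order, e1, e3, e2, e4, breaks at step 3 where e2 read() → 5 is illegal

not linearizable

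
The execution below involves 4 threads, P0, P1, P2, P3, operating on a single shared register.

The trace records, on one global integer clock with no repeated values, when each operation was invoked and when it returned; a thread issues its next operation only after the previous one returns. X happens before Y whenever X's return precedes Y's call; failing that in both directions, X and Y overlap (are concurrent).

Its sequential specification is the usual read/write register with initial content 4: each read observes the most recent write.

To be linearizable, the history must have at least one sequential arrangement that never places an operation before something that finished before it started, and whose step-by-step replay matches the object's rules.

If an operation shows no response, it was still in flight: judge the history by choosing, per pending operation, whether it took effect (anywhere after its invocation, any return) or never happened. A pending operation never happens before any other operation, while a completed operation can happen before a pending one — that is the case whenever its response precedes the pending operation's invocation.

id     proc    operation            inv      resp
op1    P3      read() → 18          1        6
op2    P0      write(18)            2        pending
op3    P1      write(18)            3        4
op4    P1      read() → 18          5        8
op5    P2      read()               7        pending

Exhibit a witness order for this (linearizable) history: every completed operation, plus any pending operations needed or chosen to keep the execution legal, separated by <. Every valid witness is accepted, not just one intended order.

1. op2 write(18) (pending, included), leaving value 18
2. op1 read() → 18, leaving value 18
3. op3 write(18), leaving value 18
4. op4 read() → 18, leaving value 18

op2 < op1 < op3 < op4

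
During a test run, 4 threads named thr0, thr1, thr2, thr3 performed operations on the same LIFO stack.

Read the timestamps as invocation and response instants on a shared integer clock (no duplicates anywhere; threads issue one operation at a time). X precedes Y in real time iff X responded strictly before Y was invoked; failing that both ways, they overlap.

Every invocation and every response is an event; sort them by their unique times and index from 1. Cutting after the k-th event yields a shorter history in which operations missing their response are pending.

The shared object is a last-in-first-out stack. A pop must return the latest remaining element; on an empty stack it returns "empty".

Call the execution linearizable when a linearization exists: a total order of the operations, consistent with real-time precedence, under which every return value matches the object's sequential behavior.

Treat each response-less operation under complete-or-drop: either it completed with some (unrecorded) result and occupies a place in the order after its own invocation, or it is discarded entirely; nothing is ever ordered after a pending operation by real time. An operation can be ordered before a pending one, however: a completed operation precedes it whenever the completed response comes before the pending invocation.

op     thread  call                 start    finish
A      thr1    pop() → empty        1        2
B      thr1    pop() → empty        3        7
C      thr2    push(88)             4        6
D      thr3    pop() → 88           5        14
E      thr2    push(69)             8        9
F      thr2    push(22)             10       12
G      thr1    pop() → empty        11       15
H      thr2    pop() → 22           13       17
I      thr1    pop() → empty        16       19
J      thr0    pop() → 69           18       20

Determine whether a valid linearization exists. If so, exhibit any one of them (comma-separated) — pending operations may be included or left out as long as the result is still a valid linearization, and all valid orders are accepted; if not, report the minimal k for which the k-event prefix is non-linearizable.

not linearizable — minimal violating prefix: 15 events

cut after 14 events: linearizable; cut after 15 events (G responds, time 15): not linearizable
all 24 real-time-respecting orders fail — 7 completed LIFO stack operations, no legal replay
including or dropping the 1 pending operation (H) in any combination fails
for example A, B, C, D, E, F, G (pending dropped) fails at step 7: G pop() → empty is not legal there
for example A, B, C, D, E, G, F (pending dropped) fails at step 6: G pop() → empty is not legal there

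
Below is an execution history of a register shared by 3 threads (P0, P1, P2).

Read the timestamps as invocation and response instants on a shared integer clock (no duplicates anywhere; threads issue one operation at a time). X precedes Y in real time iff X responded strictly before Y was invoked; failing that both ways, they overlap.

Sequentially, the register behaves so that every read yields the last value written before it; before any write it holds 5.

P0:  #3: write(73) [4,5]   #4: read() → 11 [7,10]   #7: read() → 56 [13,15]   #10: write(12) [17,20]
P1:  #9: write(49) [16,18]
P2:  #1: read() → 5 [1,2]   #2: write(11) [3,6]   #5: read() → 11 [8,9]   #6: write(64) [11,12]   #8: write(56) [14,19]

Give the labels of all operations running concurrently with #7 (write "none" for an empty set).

#8

#7 spans [13,15]; an op avoiding the whole window 13..15 is ordered, any other is concurrent
#1 [1,2]: before
#2 [3,6]: before
#3 [4,5]: before
#4 [7,10]: before
#5 [8,9]: before
#6 [11,12]: before
#8 [14,19]: concurrent
#9 [16,18]: after
#10 [17,20]: after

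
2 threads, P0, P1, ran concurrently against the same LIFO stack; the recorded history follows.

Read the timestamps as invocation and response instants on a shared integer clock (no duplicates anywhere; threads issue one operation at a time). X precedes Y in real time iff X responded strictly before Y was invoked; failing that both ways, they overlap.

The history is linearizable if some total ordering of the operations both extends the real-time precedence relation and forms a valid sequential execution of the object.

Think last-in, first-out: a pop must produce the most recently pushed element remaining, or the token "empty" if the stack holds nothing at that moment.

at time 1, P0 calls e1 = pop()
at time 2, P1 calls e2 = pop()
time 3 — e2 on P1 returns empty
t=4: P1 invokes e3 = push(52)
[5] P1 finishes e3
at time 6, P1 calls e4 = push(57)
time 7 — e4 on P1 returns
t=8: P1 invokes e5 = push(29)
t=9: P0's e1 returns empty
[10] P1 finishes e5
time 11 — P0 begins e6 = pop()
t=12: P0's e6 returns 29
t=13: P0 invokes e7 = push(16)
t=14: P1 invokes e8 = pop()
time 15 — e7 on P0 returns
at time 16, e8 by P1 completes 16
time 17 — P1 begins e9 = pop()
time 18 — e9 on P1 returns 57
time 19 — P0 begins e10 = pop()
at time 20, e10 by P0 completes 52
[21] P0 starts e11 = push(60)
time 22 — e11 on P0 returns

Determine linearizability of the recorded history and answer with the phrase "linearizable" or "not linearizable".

one valid linearization: e1, e2, e3, e4, e5, e6, e7, e8, e9, e10, e11
1. e1 pop() → empty, leaving stack <>
2. e2 pop() → empty, leaving stack <>
3. e3 push(52), leaving stack <52>
4. e4 push(57), leaving stack <52,57>
5. e5 push(29), leaving stack <52,57,29>
6. e6 pop() → 29, leaving stack <52,57>
7. e7 push(16), leaving stack <52,57,16>
8. e8 pop() → 16, leaving stack <52,57>
9. e9 pop() → 57, leaving stack <52>
10. e10 pop() → 52, leaving stack <>
11. e11 push(60), leaving stack <60>

linearizable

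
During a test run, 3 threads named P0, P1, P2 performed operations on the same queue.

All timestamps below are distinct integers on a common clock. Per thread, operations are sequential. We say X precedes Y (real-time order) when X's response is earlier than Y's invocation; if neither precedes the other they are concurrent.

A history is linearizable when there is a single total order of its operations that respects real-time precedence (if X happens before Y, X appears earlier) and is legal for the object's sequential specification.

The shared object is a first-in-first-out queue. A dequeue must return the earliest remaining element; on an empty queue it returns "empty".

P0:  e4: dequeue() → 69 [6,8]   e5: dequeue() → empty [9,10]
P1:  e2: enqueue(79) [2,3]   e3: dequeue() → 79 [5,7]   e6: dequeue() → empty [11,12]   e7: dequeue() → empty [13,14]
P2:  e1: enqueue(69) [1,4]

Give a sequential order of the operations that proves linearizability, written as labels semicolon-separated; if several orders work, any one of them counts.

step 1: e1 enqueue(69) — queue <69>
step 2: e2 enqueue(79) — queue <69,79>
step 3: e4 dequeue() → 69 — queue <79>
step 4: e3 dequeue() → 79 — queue <>
step 5: e5 dequeue() → empty — queue <>
step 6: e6 dequeue() → empty — queue <>
step 7: e7 dequeue() → empty — queue <>

e1; e2; e4; e3; e5; e6; e7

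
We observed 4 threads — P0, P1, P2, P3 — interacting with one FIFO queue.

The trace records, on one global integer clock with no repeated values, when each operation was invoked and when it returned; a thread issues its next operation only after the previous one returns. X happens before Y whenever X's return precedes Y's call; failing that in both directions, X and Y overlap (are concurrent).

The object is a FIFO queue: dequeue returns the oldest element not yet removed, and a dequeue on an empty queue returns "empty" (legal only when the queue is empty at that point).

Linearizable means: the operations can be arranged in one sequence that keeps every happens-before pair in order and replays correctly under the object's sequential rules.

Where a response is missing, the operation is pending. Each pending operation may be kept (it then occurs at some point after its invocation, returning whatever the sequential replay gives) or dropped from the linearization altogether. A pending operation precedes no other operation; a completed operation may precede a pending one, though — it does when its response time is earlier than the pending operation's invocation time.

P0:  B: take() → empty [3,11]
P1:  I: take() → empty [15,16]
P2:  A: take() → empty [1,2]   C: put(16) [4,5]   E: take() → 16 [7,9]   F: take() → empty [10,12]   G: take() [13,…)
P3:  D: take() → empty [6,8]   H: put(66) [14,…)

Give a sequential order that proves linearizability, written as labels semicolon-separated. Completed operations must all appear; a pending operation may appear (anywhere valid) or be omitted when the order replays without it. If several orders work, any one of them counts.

A; B; C; E; D; F; G; I

step 1: A take() → empty — queue <>
step 2: B take() → empty — queue <>
step 3: C put(16) — queue <16>
step 4: E take() → 16 — queue <>
step 5: D take() → empty — queue <>
step 6: F take() → empty — queue <>
step 7: G take() (pending, included) — queue <>
step 8: I take() → empty — queue <>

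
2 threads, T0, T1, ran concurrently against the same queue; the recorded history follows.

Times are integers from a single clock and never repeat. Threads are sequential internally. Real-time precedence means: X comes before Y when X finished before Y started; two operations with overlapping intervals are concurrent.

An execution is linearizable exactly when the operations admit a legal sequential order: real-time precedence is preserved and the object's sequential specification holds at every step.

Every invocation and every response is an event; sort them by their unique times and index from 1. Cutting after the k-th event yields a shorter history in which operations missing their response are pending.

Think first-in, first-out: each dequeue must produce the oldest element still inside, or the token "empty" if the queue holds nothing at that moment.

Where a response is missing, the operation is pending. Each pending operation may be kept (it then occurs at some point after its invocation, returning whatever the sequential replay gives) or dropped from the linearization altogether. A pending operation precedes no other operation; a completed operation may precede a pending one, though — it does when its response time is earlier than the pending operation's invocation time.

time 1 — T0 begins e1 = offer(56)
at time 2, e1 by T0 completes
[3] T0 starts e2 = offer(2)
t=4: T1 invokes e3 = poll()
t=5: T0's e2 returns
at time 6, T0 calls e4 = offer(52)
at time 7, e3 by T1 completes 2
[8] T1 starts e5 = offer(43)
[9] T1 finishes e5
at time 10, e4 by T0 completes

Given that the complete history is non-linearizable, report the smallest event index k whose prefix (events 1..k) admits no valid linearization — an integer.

7

a valid linearization of events 1..6 exists, for instance e1, e2:
step 1: e1 offer(56) — queue <56>
step 2: e2 offer(2) — queue <56,2>
adding event 7 (e3 responds at 7) leaves no legal real-time order
including or dropping the 1 pending operation (e4) in any combination fails
sample order e1, e2, e3 (pending dropped) stalls at step 3 — e3 poll() → 2 has no legal effect
sample order e1, e3, e2 (pending dropped) stalls at step 2 — e3 poll() → 2 has no legal effect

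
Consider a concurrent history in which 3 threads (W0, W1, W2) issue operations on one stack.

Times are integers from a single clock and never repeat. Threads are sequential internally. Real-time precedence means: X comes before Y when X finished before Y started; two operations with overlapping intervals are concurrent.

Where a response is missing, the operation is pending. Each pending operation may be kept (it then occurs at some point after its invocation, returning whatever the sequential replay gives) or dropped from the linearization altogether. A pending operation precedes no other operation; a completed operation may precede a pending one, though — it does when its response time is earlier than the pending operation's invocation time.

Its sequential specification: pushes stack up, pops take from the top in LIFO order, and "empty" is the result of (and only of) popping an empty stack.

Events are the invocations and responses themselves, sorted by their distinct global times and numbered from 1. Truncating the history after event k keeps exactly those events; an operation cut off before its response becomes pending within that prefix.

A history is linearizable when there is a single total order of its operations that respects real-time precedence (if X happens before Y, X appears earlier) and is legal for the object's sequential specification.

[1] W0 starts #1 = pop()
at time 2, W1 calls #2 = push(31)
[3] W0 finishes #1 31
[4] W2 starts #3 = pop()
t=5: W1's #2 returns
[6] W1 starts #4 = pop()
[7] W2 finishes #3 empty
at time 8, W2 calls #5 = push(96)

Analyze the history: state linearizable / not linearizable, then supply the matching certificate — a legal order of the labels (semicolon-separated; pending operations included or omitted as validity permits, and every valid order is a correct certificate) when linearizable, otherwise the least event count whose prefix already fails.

1. #2 push(31), leaving stack <31>
2. #1 pop() → 31, leaving stack <>
3. #3 pop() → empty, leaving stack <>

linearizable — witness: #2; #1; #3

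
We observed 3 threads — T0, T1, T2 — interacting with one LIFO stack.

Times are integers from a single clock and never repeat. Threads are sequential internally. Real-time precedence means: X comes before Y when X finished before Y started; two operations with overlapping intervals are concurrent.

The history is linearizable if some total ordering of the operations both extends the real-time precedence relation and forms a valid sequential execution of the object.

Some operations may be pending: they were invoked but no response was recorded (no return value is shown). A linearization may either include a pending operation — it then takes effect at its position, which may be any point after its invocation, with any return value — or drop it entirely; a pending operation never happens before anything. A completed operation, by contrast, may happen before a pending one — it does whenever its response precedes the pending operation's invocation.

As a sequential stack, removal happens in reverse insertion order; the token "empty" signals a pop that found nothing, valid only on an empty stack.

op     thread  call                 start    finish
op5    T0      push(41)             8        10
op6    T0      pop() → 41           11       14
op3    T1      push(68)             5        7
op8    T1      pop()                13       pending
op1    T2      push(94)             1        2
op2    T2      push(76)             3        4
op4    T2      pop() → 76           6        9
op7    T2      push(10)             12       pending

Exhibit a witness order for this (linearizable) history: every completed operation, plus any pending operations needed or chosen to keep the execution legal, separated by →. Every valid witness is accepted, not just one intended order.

op1 → op2 → op4 → op3 → op5 → op6

step 1: op1 push(94) — stack <94>
step 2: op2 push(76) — stack <94,76>
step 3: op4 pop() → 76 — stack <94>
step 4: op3 push(68) — stack <94,68>
step 5: op5 push(41) — stack <94,68,41>
step 6: op6 pop() → 41 — stack <94,68>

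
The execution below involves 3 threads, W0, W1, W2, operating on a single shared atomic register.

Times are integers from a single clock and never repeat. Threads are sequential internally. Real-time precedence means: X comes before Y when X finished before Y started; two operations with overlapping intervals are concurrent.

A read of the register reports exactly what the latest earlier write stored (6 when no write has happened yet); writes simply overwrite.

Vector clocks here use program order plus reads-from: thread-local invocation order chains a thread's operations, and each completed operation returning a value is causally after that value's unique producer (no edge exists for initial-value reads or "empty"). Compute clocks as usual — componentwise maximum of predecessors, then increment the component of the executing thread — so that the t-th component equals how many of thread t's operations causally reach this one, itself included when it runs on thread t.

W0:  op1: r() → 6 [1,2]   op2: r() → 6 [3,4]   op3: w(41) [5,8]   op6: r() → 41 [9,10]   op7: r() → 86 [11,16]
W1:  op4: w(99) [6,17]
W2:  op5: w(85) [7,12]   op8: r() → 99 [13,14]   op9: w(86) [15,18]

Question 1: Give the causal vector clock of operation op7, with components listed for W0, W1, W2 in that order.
Answer: (5, 1, 3)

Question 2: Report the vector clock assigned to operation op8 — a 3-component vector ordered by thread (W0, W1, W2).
Answer: (0, 1, 2)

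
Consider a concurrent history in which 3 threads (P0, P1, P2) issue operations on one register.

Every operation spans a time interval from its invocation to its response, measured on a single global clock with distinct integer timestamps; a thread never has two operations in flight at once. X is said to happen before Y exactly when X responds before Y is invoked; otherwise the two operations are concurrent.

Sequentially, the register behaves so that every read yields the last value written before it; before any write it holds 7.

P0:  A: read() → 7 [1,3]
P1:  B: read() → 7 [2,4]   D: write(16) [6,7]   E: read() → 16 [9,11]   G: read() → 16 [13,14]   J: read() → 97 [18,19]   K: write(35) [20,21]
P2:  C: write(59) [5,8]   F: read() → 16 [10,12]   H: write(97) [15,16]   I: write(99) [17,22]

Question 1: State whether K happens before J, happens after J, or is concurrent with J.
Answer: after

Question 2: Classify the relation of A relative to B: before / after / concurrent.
Answer: concurrent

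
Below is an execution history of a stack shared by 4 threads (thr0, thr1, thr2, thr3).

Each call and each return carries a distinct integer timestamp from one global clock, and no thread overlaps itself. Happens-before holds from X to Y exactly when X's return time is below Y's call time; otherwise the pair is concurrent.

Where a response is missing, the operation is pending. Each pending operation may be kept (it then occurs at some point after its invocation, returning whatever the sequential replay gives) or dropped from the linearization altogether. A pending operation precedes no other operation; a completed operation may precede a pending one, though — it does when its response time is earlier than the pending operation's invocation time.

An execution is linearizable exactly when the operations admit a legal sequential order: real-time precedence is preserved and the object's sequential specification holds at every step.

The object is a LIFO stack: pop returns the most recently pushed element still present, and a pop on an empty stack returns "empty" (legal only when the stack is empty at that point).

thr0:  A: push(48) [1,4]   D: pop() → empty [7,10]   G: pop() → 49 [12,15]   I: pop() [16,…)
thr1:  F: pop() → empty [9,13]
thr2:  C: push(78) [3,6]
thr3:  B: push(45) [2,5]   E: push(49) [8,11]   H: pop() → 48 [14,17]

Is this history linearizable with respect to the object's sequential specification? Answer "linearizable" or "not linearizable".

not linearizable

prefix check: 1..9 passes, 1..10 fails once D's time-10 response joins
checked exhaustively: 6 real-time-consistent orders of 4 completed operations, zero legal stack replays
completion choices over the 2 pending operations (E, F) were checked; none helps
e.g. A, B, C, D (pending dropped): illegal at step 4, since D pop() → empty cannot apply there
e.g. A, C, B, D (pending dropped): illegal at step 4, since D pop() → empty cannot apply there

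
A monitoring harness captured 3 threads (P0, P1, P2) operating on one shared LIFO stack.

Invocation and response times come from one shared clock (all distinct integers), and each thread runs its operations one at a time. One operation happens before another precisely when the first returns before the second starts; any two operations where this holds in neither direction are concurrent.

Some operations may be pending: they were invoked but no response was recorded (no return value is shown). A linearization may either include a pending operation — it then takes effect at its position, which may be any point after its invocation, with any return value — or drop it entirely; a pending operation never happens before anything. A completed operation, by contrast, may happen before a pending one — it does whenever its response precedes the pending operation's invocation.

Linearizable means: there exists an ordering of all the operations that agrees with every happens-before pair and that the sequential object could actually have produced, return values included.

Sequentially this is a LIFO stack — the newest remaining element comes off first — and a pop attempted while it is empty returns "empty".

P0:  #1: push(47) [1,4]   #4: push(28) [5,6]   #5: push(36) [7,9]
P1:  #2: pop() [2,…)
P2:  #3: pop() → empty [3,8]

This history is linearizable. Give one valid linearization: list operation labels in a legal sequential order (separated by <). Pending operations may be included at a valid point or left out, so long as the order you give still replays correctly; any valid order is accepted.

#1 < #2 < #3 < #4 < #5

step 1: #1 push(47) — stack <47>
step 2: #2 pop() (pending, included) — stack <>
step 3: #3 pop() → empty — stack <>
step 4: #4 push(28) — stack <28>
step 5: #5 push(36) — stack <28,36>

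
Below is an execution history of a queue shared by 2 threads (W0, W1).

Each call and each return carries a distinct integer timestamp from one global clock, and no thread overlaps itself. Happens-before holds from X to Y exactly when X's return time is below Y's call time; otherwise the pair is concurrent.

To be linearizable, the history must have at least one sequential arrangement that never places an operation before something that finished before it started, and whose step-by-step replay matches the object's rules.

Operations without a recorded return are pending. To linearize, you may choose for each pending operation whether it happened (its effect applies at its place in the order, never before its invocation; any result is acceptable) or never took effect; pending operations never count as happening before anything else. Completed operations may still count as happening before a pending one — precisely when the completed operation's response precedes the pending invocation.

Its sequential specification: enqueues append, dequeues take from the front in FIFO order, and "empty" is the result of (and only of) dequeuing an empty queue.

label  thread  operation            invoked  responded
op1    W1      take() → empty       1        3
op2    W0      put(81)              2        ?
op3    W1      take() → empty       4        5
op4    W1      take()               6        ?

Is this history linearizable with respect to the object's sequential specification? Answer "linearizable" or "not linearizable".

linearizable

a witness: op1, op3
step 1: op1 take() → empty — queue <>
step 2: op3 take() → empty — queue <>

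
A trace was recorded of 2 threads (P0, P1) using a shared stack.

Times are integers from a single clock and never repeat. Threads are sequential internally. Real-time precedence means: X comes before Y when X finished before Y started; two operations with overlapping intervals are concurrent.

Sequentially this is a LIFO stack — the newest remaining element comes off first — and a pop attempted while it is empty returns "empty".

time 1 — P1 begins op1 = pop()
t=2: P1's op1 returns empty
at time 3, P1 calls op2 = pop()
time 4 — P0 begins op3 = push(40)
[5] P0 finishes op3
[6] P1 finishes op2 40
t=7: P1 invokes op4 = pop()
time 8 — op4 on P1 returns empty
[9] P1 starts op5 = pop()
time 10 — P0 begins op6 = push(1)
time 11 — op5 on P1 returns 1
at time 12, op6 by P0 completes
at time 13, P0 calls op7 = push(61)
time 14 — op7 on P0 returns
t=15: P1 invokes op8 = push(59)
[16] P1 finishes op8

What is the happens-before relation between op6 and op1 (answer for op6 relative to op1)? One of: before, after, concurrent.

after

op6 spans [10,12], op1 spans [1,2]
resp(op1)=2 < inv(op6)=10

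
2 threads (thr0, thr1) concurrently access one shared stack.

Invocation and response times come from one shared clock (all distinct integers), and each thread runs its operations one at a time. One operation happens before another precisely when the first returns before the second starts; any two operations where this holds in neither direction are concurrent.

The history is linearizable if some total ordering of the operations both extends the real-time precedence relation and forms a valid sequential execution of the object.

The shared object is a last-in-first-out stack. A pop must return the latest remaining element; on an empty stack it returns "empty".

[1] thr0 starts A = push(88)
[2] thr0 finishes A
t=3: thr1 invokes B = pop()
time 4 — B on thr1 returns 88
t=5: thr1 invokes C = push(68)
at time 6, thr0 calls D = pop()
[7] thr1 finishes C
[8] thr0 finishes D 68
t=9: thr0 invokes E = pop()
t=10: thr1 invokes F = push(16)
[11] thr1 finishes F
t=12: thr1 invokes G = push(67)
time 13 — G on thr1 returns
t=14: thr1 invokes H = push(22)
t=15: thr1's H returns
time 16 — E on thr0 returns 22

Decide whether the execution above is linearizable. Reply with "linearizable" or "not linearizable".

linearizable

a witness: A, B, C, D, F, G, H, E
step 1: A push(88) — stack <88>
step 2: B pop() → 88 — stack <>
step 3: C push(68) — stack <68>
step 4: D pop() → 68 — stack <>
step 5: F push(16) — stack <16>
step 6: G push(67) — stack <16,67>
step 7: H push(22) — stack <16,67,22>
step 8: E pop() → 22 — stack <16,67>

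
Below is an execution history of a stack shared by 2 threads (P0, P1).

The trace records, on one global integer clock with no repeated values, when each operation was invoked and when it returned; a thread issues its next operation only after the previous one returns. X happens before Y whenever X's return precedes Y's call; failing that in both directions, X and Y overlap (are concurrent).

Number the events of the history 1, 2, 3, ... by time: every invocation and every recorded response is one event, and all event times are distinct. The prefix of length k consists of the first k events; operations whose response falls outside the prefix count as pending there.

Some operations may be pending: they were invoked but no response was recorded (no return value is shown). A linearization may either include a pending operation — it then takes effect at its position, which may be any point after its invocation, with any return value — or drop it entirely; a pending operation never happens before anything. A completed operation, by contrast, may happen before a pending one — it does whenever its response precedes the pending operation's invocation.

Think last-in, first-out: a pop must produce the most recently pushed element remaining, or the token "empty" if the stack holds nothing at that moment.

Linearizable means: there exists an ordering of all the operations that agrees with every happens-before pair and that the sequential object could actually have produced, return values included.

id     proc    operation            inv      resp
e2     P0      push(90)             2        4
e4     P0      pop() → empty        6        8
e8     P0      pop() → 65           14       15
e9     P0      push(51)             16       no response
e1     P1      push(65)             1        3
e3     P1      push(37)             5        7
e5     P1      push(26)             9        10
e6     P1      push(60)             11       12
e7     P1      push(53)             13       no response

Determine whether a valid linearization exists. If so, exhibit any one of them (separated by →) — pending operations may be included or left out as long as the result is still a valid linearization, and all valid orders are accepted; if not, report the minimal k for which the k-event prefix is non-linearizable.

the violation lands at event 8, e4's response at time 8: events 1..7 linearize, events 1..8 do not
no legal order exists: 4 real-time-consistent candidates over 4 completed stack operations, all rejected
one such order, e1, e2, e3, e4, breaks at step 4 where e4 pop() → empty is illegal
one such order, e1, e2, e4, e3, breaks at step 3 where e4 pop() → empty is illegal

not linearizable — minimal violating prefix: 8 events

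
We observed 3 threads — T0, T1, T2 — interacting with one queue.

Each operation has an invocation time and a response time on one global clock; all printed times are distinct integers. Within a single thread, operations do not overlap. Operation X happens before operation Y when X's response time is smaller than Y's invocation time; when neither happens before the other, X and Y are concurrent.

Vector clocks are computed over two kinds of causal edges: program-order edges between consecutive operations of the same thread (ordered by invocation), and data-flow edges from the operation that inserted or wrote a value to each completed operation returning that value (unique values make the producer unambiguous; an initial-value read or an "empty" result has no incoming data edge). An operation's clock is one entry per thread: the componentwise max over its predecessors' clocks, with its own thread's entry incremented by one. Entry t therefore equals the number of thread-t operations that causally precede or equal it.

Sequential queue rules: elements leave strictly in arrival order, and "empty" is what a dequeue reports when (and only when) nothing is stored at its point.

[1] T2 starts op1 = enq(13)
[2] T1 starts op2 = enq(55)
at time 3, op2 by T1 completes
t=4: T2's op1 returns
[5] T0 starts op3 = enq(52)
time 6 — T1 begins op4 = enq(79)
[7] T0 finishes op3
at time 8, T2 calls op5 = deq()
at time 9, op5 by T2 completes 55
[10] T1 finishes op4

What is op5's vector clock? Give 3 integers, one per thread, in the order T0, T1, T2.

op1 (invocation 1): nothing precedes it; T2's component alone gives (0, 0, 1)
op2 (invocation 2): nothing precedes it; T1's component alone gives (0, 1, 0)
op3 (invocation 5): nothing precedes it; T0's component alone gives (1, 0, 0)
op4, invoked 6, takes VC(op2)=(0, 1, 0) under max, adds 1 for T1 → (0, 2, 0)
op5, invoked 8, takes VC(op1)=(0, 0, 1), VC(op2)=(0, 1, 0) under max, adds 1 for T2 → (0, 1, 2)
target: VC(op5) = (0, 1, 2)

(0, 1, 2)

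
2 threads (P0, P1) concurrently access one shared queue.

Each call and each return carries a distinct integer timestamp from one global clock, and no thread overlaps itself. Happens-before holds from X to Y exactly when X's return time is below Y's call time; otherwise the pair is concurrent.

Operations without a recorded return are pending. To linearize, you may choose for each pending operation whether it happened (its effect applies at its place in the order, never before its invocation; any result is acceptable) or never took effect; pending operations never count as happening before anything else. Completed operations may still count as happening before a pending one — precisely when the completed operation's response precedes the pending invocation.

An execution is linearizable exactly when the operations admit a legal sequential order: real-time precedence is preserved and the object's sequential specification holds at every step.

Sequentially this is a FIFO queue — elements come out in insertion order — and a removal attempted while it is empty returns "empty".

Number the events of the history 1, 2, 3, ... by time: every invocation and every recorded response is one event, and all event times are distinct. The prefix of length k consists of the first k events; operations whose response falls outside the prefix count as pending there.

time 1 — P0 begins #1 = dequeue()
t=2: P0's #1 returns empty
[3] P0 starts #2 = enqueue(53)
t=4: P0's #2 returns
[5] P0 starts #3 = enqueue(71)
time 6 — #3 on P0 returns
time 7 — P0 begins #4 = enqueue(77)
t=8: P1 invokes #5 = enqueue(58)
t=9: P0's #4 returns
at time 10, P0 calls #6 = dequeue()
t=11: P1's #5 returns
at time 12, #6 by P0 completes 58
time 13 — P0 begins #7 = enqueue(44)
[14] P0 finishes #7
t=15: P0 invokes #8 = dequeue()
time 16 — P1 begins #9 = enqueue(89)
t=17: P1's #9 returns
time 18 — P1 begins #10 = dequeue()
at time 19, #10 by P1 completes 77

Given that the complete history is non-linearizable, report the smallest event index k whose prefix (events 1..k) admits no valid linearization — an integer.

12

one valid order for events 1..11 is #1, #2, #3, #4, #5:
after step 1 (#1 dequeue() → empty): queue <>
after step 2 (#2 enqueue(53)): queue <53>
after step 3 (#3 enqueue(71)): queue <53,71>
after step 4 (#4 enqueue(77)): queue <53,71,77>
after step 5 (#5 enqueue(58)): queue <53,71,77,58>
event 12 — #6's response, time 12 — after it, nothing linearizes
sample order #1, #2, #3, #4, #5, #6 stalls at step 6 — #6 dequeue() → 58 has no legal effect
sample order #1, #2, #3, #4, #6, #5 stalls at step 5 — #6 dequeue() → 58 has no legal effect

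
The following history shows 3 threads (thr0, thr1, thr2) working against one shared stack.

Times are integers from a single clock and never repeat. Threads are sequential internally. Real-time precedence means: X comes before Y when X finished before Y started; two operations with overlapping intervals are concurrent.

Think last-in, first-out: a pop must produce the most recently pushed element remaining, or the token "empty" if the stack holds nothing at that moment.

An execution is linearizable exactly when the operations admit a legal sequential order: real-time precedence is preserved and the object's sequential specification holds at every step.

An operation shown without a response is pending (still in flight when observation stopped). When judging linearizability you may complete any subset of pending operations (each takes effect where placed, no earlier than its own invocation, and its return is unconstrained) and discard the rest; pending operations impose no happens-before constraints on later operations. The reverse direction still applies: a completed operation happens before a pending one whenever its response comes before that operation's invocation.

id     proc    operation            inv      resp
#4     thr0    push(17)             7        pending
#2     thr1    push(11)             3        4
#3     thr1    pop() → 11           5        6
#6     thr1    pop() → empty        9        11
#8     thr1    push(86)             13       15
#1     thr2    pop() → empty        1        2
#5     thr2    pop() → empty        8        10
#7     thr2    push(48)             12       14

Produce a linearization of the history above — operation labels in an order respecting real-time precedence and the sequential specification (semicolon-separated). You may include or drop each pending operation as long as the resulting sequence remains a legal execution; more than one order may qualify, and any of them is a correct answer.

1. #1 pop() → empty, leaving stack <>
2. #2 push(11), leaving stack <11>
3. #3 pop() → 11, leaving stack <>
4. #5 pop() → empty, leaving stack <>
5. #6 pop() → empty, leaving stack <>
6. #4 push(17) (pending, included), leaving stack <17>
7. #7 push(48), leaving stack <17,48>
8. #8 push(86), leaving stack <17,48,86>

#1; #2; #3; #5; #6; #4; #7; #8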